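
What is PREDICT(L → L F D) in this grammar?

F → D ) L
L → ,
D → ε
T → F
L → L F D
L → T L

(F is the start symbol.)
PREDICT(L → L F D) = (FIRST(RHS) \ {ε}) ∪ (FOLLOW(L) if ε ∈ FIRST(RHS), i.e. RHS ⇒* ε)
FIRST(L) = { ')', ',' }
FIRST(L F D) = { ')', ',' }
ε ∉ FIRST(L F D), so FOLLOW(L) is not added.
PREDICT(L → L F D) = { ')', ',' }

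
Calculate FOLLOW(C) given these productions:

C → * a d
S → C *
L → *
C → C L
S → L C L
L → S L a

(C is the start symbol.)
C is the start symbol, so $ ∈ FOLLOW(C).
In S → C *: C is followed by '*', add FIRST('*') \ {ε} = { '*' }
In C → C L: C is followed by L, add FIRST(L) \ {ε} = { '*' }
In S → L C L: C is followed by L, add FIRST(L) \ {ε} = { '*' }

Taking the union: FOLLOW(C) = { $, '*' }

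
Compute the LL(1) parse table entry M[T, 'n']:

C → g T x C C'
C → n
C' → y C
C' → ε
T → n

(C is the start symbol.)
T → n

To find M[T, 'n'], we find productions for T where 'n' is in the predict set (PREDICT(N → α) = (FIRST(α) \ {ε}) ∪ (FOLLOW(N) if α ⇒* ε)).

T → n: PREDICT = { 'n' }
  'n' is in predict set, so this production goes in M[T, 'n']

M[T, 'n'] = T → n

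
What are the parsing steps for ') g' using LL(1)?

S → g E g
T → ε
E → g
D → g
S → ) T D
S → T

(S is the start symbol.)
LL(1) parsing maintains a stack (initially the start symbol over $) and the input. At each step: if the stack top is a terminal, match it against the current input token; if it is a non-terminal N, replace it with the RHS of M[N, lookahead] (the unique production whose predict set contains the lookahead).

Stack is shown with the top on the left.

Stack    Input  Action
----------------------
S $      ) g $  output S → ) T D
) T D $  ) g $  match ')'
T D $    g $    output T → ε
D $      g $    output D → g
g $      g $    match 'g'
$        $      accept

The string is accepted.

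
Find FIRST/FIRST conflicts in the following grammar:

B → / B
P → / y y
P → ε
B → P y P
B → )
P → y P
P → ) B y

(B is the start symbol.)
Yes. B → '/' B / B → P y P on { '/' }; B → P y P / B → ')' on { ')' }

FIRST sets of the non-terminals at (or reachable through a nullable prefix from) the front of some alternative:
  FIRST(P) = { ')', '/', 'y', ε }

Productions for B:
  B → / B: FIRST = { '/' }
  B → P y P: FIRST = { ')', '/', 'y' }
  B → ): FIRST = { ')' }
Productions for P:
  P → / y y: FIRST = { '/' }
  P → ε: FIRST = { ε }
  P → y P: FIRST = { 'y' }
  P → ) B y: FIRST = { ')' }

Conflict for B: B → / B and B → P y P
  Overlap: { '/' }
Conflict for B: B → P y P and B → )
  Overlap: { ')' }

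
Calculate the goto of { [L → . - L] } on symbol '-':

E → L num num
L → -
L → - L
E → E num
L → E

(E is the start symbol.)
GOTO(I, '-') = CLOSURE({ [A → αX.β] : [A → α.Xβ] ∈ I, X = '-' })

Items with dot before '-', with the dot advanced:
  [L → . - L] → [L → - . L]
Closure of the advanced items:
  [L → - . L] has the dot before L: add [L → . -], [L → . - L], [L → . E]
  [L → . E] has the dot before E: add [E → . L num num], [E → . E num]

GOTO = { [E → . E num], [E → . L num num], [L → - . L], [L → . - L], [L → . -], [L → . E] }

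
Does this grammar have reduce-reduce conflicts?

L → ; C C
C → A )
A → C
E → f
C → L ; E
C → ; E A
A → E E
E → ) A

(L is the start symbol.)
Augment with L' → L and build the canonical LR(0) collection (I0 = CLOSURE({[L' → . L]}), then GOTO on every symbol after a dot until no new states appear). It has 20 states:
  I0: { [L → . ; C C], [L' → . L] }  — shift
  I1: { [A → . C], [A → . E E], [C → . ; E A], [C → . A )], [C → . L ; E], [E → . ) A], [E → . f], [L → . ; C C], [L → ; . C C] }  — shift
  I2: { [L' → L .] }  — accept
  I3: { [A → . C], [A → . E E], [C → . ; E A], [C → . A )], [C → . L ; E], [E → ) . A], [E → . ) A], [E → . f], [L → . ; C C] }  — shift
  I4: { [A → . C], [A → . E E], [C → . ; E A], [C → . A )], [C → . L ; E], [C → ; . E A], [E → . ) A], [E → . f], [L → . ; C C], [L → ; . C C] }  — shift
  I5: { [C → A . )] }  — shift
  I6: { [A → . C], [A → . E E], [A → C .], [C → . ; E A], [C → . A )], [C → . L ; E], [E → . ) A], [E → . f], [L → . ; C C], [L → ; C . C] }  — shift, reduce
  I7: { [A → E . E], [E → . ) A], [E → . f] }  — shift
  I8: { [C → L . ; E] }  — shift
  I9: { [E → f .] }  — reduce
  I10: { [C → L ; . E], [E → . ) A], [E → . f] }  — shift
  I11: { [C → L ; E .] }  — reduce
  I12: { [A → E E .] }  — reduce
  I13: { [A → C .], [L → ; C C .] }  — 2 reduces
  I14: { [C → A ) .] }  — reduce
  I15: { [A → . C], [A → . E E], [A → E . E], [C → . ; E A], [C → . A )], [C → . L ; E], [C → ; E . A], [E → . ) A], [E → . f], [L → . ; C C] }  — shift
  I16: { [C → ; E A .], [C → A . )] }  — shift, reduce
  I17: { [A → C .] }  — reduce
  I18: { [A → E . E], [A → E E .], [E → . ) A], [E → . f] }  — shift, reduce
  I19: { [C → A . )], [E → ) A .] }  — shift, reduce

I13 contains complete items [A → C .], [L → ; C C .] — reduce-reduce conflict.

Answer: Yes — I13: [A → C .] vs [L → ; C C .]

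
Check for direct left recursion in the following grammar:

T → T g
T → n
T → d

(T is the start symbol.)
Yes, T is left-recursive

Direct left recursion occurs when N → N α for some non-terminal N (the right-hand side begins with the left-hand side itself).

T → T g: LEFT RECURSIVE (starts with T)
T → n: starts with n
T → d: starts with d

The grammar has direct left recursion on: T.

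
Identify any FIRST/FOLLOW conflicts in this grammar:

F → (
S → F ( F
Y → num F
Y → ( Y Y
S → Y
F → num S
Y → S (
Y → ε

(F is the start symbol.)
Yes. S → F '(' F with FOLLOW(S) on { '(', 'num' }; Y → num F with FOLLOW(Y) on { 'num' }; Y → '(' Y Y with FOLLOW(Y) on { '(' }; Y → S '(' with FOLLOW(Y) on { '(', 'num' }

A FIRST/FOLLOW conflict occurs when a non-terminal N has a nullable alternative N → β (β ⇒* ε) and another alternative N → α with FIRST(α) ∩ FOLLOW(N) ≠ ∅: on such a lookahead the parser cannot decide between expanding α and letting N vanish via β.

Nullable non-terminals: S, Y.
FIRST sets used below: FIRST(F) = { '(', 'num' }, FIRST(Y) = { '(', 'num', ε }, FIRST(S) = { '(', 'num', ε }

S: nullable alternative(s) S → Y; FOLLOW(S) = { $, '(', 'num' }
  S → F ( F: FIRST \ {ε} = { '(', 'num' } — overlaps FOLLOW(S) on { '(', 'num' }: CONFLICT
  S → Y: FIRST \ {ε} = { '(', 'num' } — this is the only nullable alternative, skip

Y: nullable alternative(s) Y → ε; FOLLOW(Y) = { $, '(', 'num' }
  Y → num F: FIRST \ {ε} = { 'num' } — overlaps FOLLOW(Y) on { 'num' }: CONFLICT
  Y → ( Y Y: FIRST \ {ε} = { '(' } — overlaps FOLLOW(Y) on { '(' }: CONFLICT
  Y → S (: FIRST \ {ε} = { '(', 'num' } — overlaps FOLLOW(Y) on { '(', 'num' }: CONFLICT
  Y → ε: FIRST \ {ε} = { } — this is the only nullable alternative, skip

F has no nullable alternative, so no FIRST/FOLLOW check is needed there.

So the grammar has 4 FIRST/FOLLOW conflicts (marked CONFLICT above).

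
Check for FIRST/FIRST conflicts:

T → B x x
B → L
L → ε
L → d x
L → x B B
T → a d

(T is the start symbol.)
No FIRST/FIRST conflicts.

A FIRST/FIRST conflict occurs when two productions N → α and N → β for the same non-terminal have FIRST(α) ∩ FIRST(β) ≠ ∅ (with ε ∈ FIRST of a nullable right-hand side, so two nullable alternatives also conflict).

FIRST sets of the non-terminals at (or reachable through a nullable prefix from) the front of some alternative:
  FIRST(B) = { 'd', 'x', ε }

Productions for T:
  T → B x x: FIRST = { 'd', 'x' }
  T → a d: FIRST = { 'a' }
Productions for L:
  L → ε: FIRST = { ε }
  L → d x: FIRST = { 'd' }
  L → x B B: FIRST = { 'x' }
B has only one production, so no FIRST/FIRST conflict is possible there.

All alternatives of each non-terminal have pairwise disjoint FIRST sets.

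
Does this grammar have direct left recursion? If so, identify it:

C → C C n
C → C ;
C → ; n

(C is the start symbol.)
C → C C n: LEFT RECURSIVE (starts with C)
C → C ;: LEFT RECURSIVE (starts with C)
C → ; n: starts with ';'

The grammar has direct left recursion on: C.

Answer: Yes, C is left-recursive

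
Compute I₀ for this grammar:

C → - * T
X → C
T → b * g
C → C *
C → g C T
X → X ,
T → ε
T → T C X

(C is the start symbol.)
{ [C → . - * T], [C → . C *], [C → . g C T], [C' → . C] }

First, augment the grammar with C' → C
I₀ = CLOSURE({ [C' → . C] }):
  [C' → . C] has the dot before C: add [C → . - * T], [C → . C *], [C → . g C T]
No further items can be added.

I₀ = { [C → . - * T], [C → . C *], [C → . g C T], [C' → . C] }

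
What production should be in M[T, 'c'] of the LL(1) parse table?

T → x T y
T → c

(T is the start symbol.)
To find M[T, 'c'], we find productions for T where 'c' is in the predict set (PREDICT(N → α) = (FIRST(α) \ {ε}) ∪ (FOLLOW(N) if α ⇒* ε)).

T → x T y: PREDICT = { 'x' }
T → c: PREDICT = { 'c' }
  'c' is in predict set, so this production goes in M[T, 'c']

M[T, 'c'] = T → c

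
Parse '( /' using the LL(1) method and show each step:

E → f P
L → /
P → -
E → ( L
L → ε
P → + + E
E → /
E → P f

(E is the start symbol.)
LL(1) parsing maintains a stack (initially the start symbol over $) and the input. At each step: if the stack top is a terminal, match it against the current input token; if it is a non-terminal N, replace it with the RHS of M[N, lookahead] (the unique production whose predict set contains the lookahead).

Stack is shown with the top on the left.

Stack  Input  Action
--------------------
E $    ( / $  output E → ( L
( L $  ( / $  match '('
L $    / $    output L → /
/ $    / $    match '/'
$      $      accept

The string is accepted.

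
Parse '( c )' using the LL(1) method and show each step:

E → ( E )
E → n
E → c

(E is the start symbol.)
Stack is shown with the top on the left.

Stack    Input    Action
------------------------
E $      ( c ) $  output E → ( E )
( E ) $  ( c ) $  match '('
E ) $    c ) $    output E → c
c ) $    c ) $    match 'c'
) $      ) $      match ')'
$        $        accept

The string is accepted.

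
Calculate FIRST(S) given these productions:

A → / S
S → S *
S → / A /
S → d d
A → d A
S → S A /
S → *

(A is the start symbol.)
From S → S *:
  - S is the symbol being defined: contributes nothing new
    S is not nullable, so stop
From S → / A /:
  - '/' is a terminal: add '/' and stop
From S → d d:
  - d is a terminal: add 'd' and stop
From S → S A /:
  - S is the symbol being defined: contributes nothing new
    S is not nullable, so stop
From S → *:
  - '*' is a terminal: add '*' and stop

Collecting: FIRST(S) = { '*', '/', 'd' }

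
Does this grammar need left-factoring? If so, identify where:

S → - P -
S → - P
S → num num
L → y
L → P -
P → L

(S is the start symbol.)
Left-factoring is needed when two productions for the same non-terminal
share a common prefix on the right-hand side.

Productions for S:
  S → - P -
  S → - P
  S → num num
Productions for L:
  L → y
  L → P -

Found common prefix '- P' in productions for S

Answer: Yes, S has productions with common prefix '- P'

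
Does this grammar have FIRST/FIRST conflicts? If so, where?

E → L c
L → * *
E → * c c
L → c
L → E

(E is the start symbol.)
A FIRST/FIRST conflict occurs when two productions N → α and N → β for the same non-terminal have FIRST(α) ∩ FIRST(β) ≠ ∅ (with ε ∈ FIRST of a nullable right-hand side, so two nullable alternatives also conflict).

FIRST sets of the non-terminals at (or reachable through a nullable prefix from) the front of some alternative:
  FIRST(L) = { '*', 'c' }
  FIRST(E) = { '*', 'c' }

Productions for E:
  E → L c: FIRST = { '*', 'c' }
  E → * c c: FIRST = { '*' }
Productions for L:
  L → * *: FIRST = { '*' }
  L → c: FIRST = { 'c' }
  L → E: FIRST = { '*', 'c' }

Conflict for E: E → L c and E → * c c
  Overlap: { '*' }
Conflict for L: L → * * and L → E
  Overlap: { '*' }
Conflict for L: L → c and L → E
  Overlap: { 'c' }

Answer: Yes. E → L c / E → '*' c c on { '*' }; L → '*' '*' / L → E on { '*' }; L → c / L → E on { 'c' }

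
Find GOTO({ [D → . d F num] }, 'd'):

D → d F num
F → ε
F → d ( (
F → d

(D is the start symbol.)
{ [D → d . F num], [F → . d ( (], [F → . d], [F → .] }

GOTO(I, 'd') = CLOSURE({ [A → αX.β] : [A → α.Xβ] ∈ I, X = 'd' })

Items with dot before 'd', with the dot advanced:
  [D → . d F num] → [D → d . F num]
Closure of the advanced items:
  [D → d . F num] has the dot before F: add [F → .], [F → . d ( (], [F → . d]

GOTO = { [D → d . F num], [F → . d ( (], [F → . d], [F → .] }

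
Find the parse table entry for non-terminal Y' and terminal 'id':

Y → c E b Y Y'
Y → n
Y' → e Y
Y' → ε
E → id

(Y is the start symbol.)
To find M[Y', 'id'], we find productions for Y' where 'id' is in the predict set (PREDICT(N → α) = (FIRST(α) \ {ε}) ∪ (FOLLOW(N) if α ⇒* ε)).

Relevant sets:
  FOLLOW(Y') = { $, 'e' }

Y' → e Y: PREDICT = { 'e' }
Y' → ε: PREDICT = { $, 'e' }

M[Y', 'id'] is empty (no production applies)

Answer: Empty (error entry)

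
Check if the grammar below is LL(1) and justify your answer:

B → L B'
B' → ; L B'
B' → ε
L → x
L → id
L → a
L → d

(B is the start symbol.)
Relevant sets:
  FOLLOW(B') = { $ }

For B':
  PREDICT(B' → ';' L B') = { ';' }
  PREDICT(B' → ε) = { $ }
For L:
  PREDICT(L → x) = { 'x' }
  PREDICT(L → id) = { 'id' }
  PREDICT(L → a) = { 'a' }
  PREDICT(L → d) = { 'd' }
B has a single production, so nothing to check there.

All predict sets are disjoint. The grammar IS LL(1).

Answer: Yes, the grammar is LL(1).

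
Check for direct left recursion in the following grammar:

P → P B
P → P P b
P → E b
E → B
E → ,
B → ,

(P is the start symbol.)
P → P B: LEFT RECURSIVE (starts with P)
P → P P b: LEFT RECURSIVE (starts with P)
P → E b: starts with E
E → B: starts with B
E → ,: starts with ','
B → ,: starts with ','

The grammar has direct left recursion on: P.

Answer: Yes, P is left-recursive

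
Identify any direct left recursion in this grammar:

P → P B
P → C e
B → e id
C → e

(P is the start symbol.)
P → P B: LEFT RECURSIVE (starts with P)
P → C e: starts with C
B → e id: starts with e
C → e: starts with e

The grammar has direct left recursion on: P.

Answer: Yes, P is left-recursive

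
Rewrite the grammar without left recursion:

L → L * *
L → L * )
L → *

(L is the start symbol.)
L is directly left-recursive. The standard transformation for
  A → A α₁ | ... | A α_m | β₁ | ... | β_n
is
  A  → β₁ A' | ... | β_n A'
  A' → α₁ A' | ... | α_m A' | ε

L → * becomes L → * L'
L → L * * becomes L' → * * L'
L → L * ) becomes L' → * ) L'
Add L' → ε

Resulting grammar:
L → * L'
L' → * * L'
L' → * ) L'
L' → ε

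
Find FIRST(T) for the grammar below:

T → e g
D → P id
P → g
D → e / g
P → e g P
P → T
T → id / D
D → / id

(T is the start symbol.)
To compute FIRST(T), examine every production with T on the left-hand side, reading each right-hand side left to right until a non-nullable symbol is reached.

From T → e g:
  - e is a terminal: add 'e' and stop
From T → id / D:
  - id is a terminal: add 'id' and stop

Collecting: FIRST(T) = { 'e', 'id' }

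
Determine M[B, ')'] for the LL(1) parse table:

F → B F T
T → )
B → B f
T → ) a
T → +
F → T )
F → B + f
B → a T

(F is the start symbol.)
Empty (error entry)

To find M[B, ')'], we find productions for B where ')' is in the predict set (PREDICT(N → α) = (FIRST(α) \ {ε}) ∪ (FOLLOW(N) if α ⇒* ε)).

Relevant sets:
  FIRST(B) = { 'a' }

B → B f: PREDICT = { 'a' }
B → a T: PREDICT = { 'a' }

M[B, ')'] is empty (no production applies)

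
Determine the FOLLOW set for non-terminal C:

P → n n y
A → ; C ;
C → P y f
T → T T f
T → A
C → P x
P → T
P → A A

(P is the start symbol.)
{ ';' }

In A → ; C ;: C is followed by ';', add FIRST(';') \ {ε} = { ';' }

Taking the union: FOLLOW(C) = { ';' }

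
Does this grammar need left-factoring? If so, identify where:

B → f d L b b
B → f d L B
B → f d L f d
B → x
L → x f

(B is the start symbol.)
Left-factoring is needed when two productions for the same non-terminal
share a common prefix on the right-hand side.

Productions for B:
  B → f d L b b
  B → f d L B
  B → f d L f d
  B → x

Found common prefix 'f d L' in productions for B

Answer: Yes, B has productions with common prefix 'f d L'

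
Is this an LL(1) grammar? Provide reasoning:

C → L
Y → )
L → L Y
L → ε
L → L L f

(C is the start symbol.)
A grammar is LL(1) if for each non-terminal N with multiple productions, the predict sets of those productions are pairwise disjoint, where PREDICT(N → α) = (FIRST(α) \ {ε}) ∪ (FOLLOW(N) if α ⇒* ε).

Relevant sets:
  FIRST(L) = { ')', 'f', ε }
  FIRST(Y) = { ')' }
  FOLLOW(L) = { $, ')', 'f' }

For L:
  PREDICT(L → L Y) = { ')', 'f' }
  PREDICT(L → ε) = { $, ')', 'f' }
  PREDICT(L → L L f) = { ')', 'f' }
C, Y have a single production, so nothing to check there.

Conflict found: Predict set conflict for L: { ')', 'f' }
The grammar is NOT LL(1).

Answer: No. Predict set conflict for L: { ')', 'f' }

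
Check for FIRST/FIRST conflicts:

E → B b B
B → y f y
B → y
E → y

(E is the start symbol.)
Yes. E → B b B / E → y on { 'y' }; B → y f y / B → y on { 'y' }

FIRST sets of the non-terminals at (or reachable through a nullable prefix from) the front of some alternative:
  FIRST(B) = { 'y' }

Productions for E:
  E → B b B: FIRST = { 'y' }
  E → y: FIRST = { 'y' }
Productions for B:
  B → y f y: FIRST = { 'y' }
  B → y: FIRST = { 'y' }

Conflict for E: E → B b B and E → y
  Overlap: { 'y' }
Conflict for B: B → y f y and B → y
  Overlap: { 'y' }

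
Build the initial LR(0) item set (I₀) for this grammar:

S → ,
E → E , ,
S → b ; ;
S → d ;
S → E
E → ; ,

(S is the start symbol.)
First, augment the grammar with S' → S
I₀ = CLOSURE({ [S' → . S] }):
  [S' → . S] has the dot before S: add [S → . ,], [S → . b ; ;], [S → . d ;], [S → . E]
  [S → . E] has the dot before E: add [E → . E , ,], [E → . ; ,]
No further items can be added.

I₀ = { [E → . ; ,], [E → . E , ,], [S → . ,], [S → . E], [S → . b ; ;], [S → . d ;], [S' → . S] }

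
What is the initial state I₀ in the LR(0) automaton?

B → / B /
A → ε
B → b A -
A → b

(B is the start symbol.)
{ [B → . / B /], [B → . b A -], [B' → . B] }

First, augment the grammar with B' → B
I₀ = CLOSURE({ [B' → . B] }):
  [B' → . B] has the dot before B: add [B → . / B /], [B → . b A -]
No further items can be added.

I₀ = { [B → . / B /], [B → . b A -], [B' → . B] }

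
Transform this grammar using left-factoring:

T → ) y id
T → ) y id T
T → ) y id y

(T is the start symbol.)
T → ) y id T'
T' → ε
T' → T
T' → y

Left-factoring transforms A → αβ₁ | αβ₂ into A → αA' and A' → β₁ | β₂
(α is the longest common prefix among the alternatives). Repeat until
no nonterminal has two alternatives with a common prefix.

Round 1: T has alternatives sharing prefix ') y id'. Introduce T': T → ) y id T'
  Add: T' → ε
  Add: T' → T
  Add: T' → y

No remaining common prefixes — done.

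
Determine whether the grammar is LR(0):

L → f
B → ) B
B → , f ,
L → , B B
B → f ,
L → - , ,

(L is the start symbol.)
A grammar is LR(0) if no state in the canonical LR(0) collection has:
  - both a shift item (dot before a terminal) and a complete item (shift-reduce conflict), or
  - two or more complete items (reduce-reduce conflict; the accept item [L' → L .] counts as a complete item here).

Augment with L' → L and build the canonical LR(0) collection (I0 = CLOSURE({[L' → . L]}), then GOTO on every symbol after a dot until no new states appear). It has 16 states:
  I0: { [L → . , B B], [L → . - , ,], [L → . f], [L' → . L] }  — shift
  I1: { [B → . ) B], [B → . , f ,], [B → . f ,], [L → , . B B] }  — shift
  I2: { [L → - . , ,] }  — shift
  I3: { [L' → L .] }  — accept
  I4: { [L → f .] }  — reduce
  I5: { [L → - , . ,] }  — shift
  I6: { [L → - , , .] }  — reduce
  I7: { [B → ) . B], [B → . ) B], [B → . , f ,], [B → . f ,] }  — shift
  I8: { [B → , . f ,] }  — shift
  I9: { [B → . ) B], [B → . , f ,], [B → . f ,], [L → , B . B] }  — shift
  I10: { [B → f . ,] }  — shift
  I11: { [B → f , .] }  — reduce
  I12: { [L → , B B .] }  — reduce
  I13: { [B → , f . ,] }  — shift
  I14: { [B → , f , .] }  — reduce
  I15: { [B → ) B .] }  — reduce

Every state is either a pure shift/goto state or contains exactly one complete item and nothing to shift — no conflicts. The grammar is LR(0).

Answer: Yes, the grammar is LR(0)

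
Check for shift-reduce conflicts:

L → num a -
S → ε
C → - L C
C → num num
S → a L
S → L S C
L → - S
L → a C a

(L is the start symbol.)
A shift-reduce conflict occurs when an LR(0) state has both:
  - a complete (reduce) item [A → α .] (dot at the end), and
  - a shift item [B → β . c γ] (dot before a terminal).

Augment with L' → L and build the canonical LR(0) collection (I0 = CLOSURE({[L' → . L]}), then GOTO on every symbol after a dot until no new states appear). It has 23 states:
  I0: { [L → . - S], [L → . a C a], [L → . num a -], [L' → . L] }  — shift
  I1: { [L → - . S], [L → . - S], [L → . a C a], [L → . num a -], [S → . L S C], [S → . a L], [S → .] }  — shift, reduce
  I2: { [L' → L .] }  — accept
  I3: { [C → . - L C], [C → . num num], [L → a . C a] }  — shift
  I4: { [L → num . a -] }  — shift
  I5: { [L → num a . -] }  — shift
  I6: { [L → num a - .] }  — reduce
  I7: { [C → - . L C], [L → . - S], [L → . a C a], [L → . num a -] }  — shift
  I8: { [L → a C . a] }  — shift
  I9: { [C → num . num] }  — shift
  I10: { [C → num num .] }  — reduce
  I11: { [L → a C a .] }  — reduce
  I12: { [C → - L . C], [C → . - L C], [C → . num num] }  — shift
  I13: { [C → - L C .] }  — reduce
  I14: { [L → . - S], [L → . a C a], [L → . num a -], [S → . L S C], [S → . a L], [S → .], [S → L . S C] }  — shift, reduce
  I15: { [L → - S .] }  — reduce
  I16: { [C → . - L C], [C → . num num], [L → . - S], [L → . a C a], [L → . num a -], [L → a . C a], [S → a . L] }  — shift
  I17: { [C → - . L C], [L → - . S], [L → . - S], [L → . a C a], [L → . num a -], [S → . L S C], [S → . a L], [S → .] }  — shift, reduce
  I18: { [S → a L .] }  — reduce
  I19: { [C → num . num], [L → num . a -] }  — shift
  I20: { [C → - L . C], [C → . - L C], [C → . num num], [L → . - S], [L → . a C a], [L → . num a -], [S → . L S C], [S → . a L], [S → .], [S → L . S C] }  — shift, reduce
  I21: { [C → . - L C], [C → . num num], [S → L S . C] }  — shift
  I22: { [S → L S C .] }  — reduce

I1 contains reduce item [S → .] and shift items [L → . - S], [L → . a C a], [L → . num a -], [S → . a L] — shift-reduce conflict.
I14 contains reduce item [S → .] and shift items [L → . - S], [L → . a C a], [L → . num a -], [S → . a L] — shift-reduce conflict.
I17 contains reduce item [S → .] and shift items [L → . - S], [L → . a C a], [L → . num a -], [S → . a L] — shift-reduce conflict.
I20 contains reduce item [S → .] and shift items [C → . - L C], [C → . num num], [L → . - S], [L → . a C a], [L → . num a -], [S → . a L] — shift-reduce conflict.

Answer: Yes — I1: [S → .] vs [L → . - S]; I14: [S → .] vs [L → . - S]; I17: [S → .] vs [L → . - S]; I20: [S → .] vs [C → . - L C]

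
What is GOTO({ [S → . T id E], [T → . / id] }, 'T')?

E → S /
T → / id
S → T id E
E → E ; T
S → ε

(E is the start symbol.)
{ [S → T . id E] }

GOTO(I, 'T') = CLOSURE({ [A → αX.β] : [A → α.Xβ] ∈ I, X = 'T' })

Items with dot before 'T', with the dot advanced:
  [S → . T id E] → [S → T . id E]
Closure adds nothing (no advanced item has the dot before a non-terminal).

GOTO = { [S → T . id E] }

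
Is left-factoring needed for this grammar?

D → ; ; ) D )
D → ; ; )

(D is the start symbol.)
Left-factoring is needed when two productions for the same non-terminal
share a common prefix on the right-hand side.

Productions for D:
  D → ; ; ) D )
  D → ; ; )

Found common prefix '; ; )' in productions for D

Answer: Yes, D has productions with common prefix '; ; )'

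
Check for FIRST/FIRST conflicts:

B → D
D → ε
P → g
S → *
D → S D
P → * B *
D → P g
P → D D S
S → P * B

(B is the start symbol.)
FIRST sets of the non-terminals at (or reachable through a nullable prefix from) the front of some alternative:
  FIRST(S) = { '*', 'g' }
  FIRST(P) = { '*', 'g' }
  FIRST(D) = { '*', 'g', ε }

Productions for D:
  D → ε: FIRST = { ε }
  D → S D: FIRST = { '*', 'g' }
  D → P g: FIRST = { '*', 'g' }
Productions for P:
  P → g: FIRST = { 'g' }
  P → * B *: FIRST = { '*' }
  P → D D S: FIRST = { '*', 'g' }
Productions for S:
  S → *: FIRST = { '*' }
  S → P * B: FIRST = { '*', 'g' }
B has only one production, so no FIRST/FIRST conflict is possible there.

Conflict for D: D → S D and D → P g
  Overlap: { '*', 'g' }
Conflict for P: P → g and P → D D S
  Overlap: { 'g' }
Conflict for P: P → * B * and P → D D S
  Overlap: { '*' }
Conflict for S: S → * and S → P * B
  Overlap: { '*' }

Answer: Yes. D → S D / D → P g on { '*', 'g' }; P → g / P → D D S on { 'g' }; P → '*' B '*' / P → D D S on { '*' }; S → '*' / S → P '*' B on { '*' }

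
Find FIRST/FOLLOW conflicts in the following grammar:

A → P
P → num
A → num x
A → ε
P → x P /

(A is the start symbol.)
No FIRST/FOLLOW conflicts.

Nullable non-terminals: A.
FIRST sets used below: FIRST(P) = { 'num', 'x' }

A: nullable alternative(s) A → ε; FOLLOW(A) = { $ }
  A → P: FIRST \ {ε} = { 'num', 'x' } — disjoint from FOLLOW(A)
  A → num x: FIRST \ {ε} = { 'num' } — disjoint from FOLLOW(A)
  A → ε: FIRST \ {ε} = { } — this is the only nullable alternative, skip

P has no nullable alternative, so no FIRST/FOLLOW check is needed there.

No FIRST/FOLLOW conflicts found.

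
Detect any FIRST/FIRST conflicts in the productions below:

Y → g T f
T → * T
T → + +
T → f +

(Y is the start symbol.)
No FIRST/FIRST conflicts.

A FIRST/FIRST conflict occurs when two productions N → α and N → β for the same non-terminal have FIRST(α) ∩ FIRST(β) ≠ ∅ (with ε ∈ FIRST of a nullable right-hand side, so two nullable alternatives also conflict).

Productions for T:
  T → * T: FIRST = { '*' }
  T → + +: FIRST = { '+' }
  T → f +: FIRST = { 'f' }
Y has only one production, so no FIRST/FIRST conflict is possible there.

All alternatives of each non-terminal have pairwise disjoint FIRST sets.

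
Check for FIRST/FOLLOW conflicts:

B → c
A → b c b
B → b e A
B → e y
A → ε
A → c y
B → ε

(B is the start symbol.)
Nullable non-terminals: A, B.

A: nullable alternative(s) A → ε; FOLLOW(A) = { $ }
  A → b c b: FIRST \ {ε} = { 'b' } — disjoint from FOLLOW(A)
  A → ε: FIRST \ {ε} = { } — this is the only nullable alternative, skip
  A → c y: FIRST \ {ε} = { 'c' } — disjoint from FOLLOW(A)

B: nullable alternative(s) B → ε; FOLLOW(B) = { $ }
  B → c: FIRST \ {ε} = { 'c' } — disjoint from FOLLOW(B)
  B → b e A: FIRST \ {ε} = { 'b' } — disjoint from FOLLOW(B)
  B → e y: FIRST \ {ε} = { 'e' } — disjoint from FOLLOW(B)
  B → ε: FIRST \ {ε} = { } — this is the only nullable alternative, skip

No FIRST/FOLLOW conflicts found.

Answer: No FIRST/FOLLOW conflicts.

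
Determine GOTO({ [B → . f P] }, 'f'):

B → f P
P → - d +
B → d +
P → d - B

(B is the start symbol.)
GOTO(I, 'f') = CLOSURE({ [A → αX.β] : [A → α.Xβ] ∈ I, X = 'f' })

Items with dot before 'f', with the dot advanced:
  [B → . f P] → [B → f . P]
Closure of the advanced items:
  [B → f . P] has the dot before P: add [P → . - d +], [P → . d - B]

GOTO = { [B → f . P], [P → . - d +], [P → . d - B] }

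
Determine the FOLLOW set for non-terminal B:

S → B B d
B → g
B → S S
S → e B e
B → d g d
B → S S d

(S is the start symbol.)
{ 'd', 'e', 'g' }

To compute FOLLOW(B), find every occurrence of B on a right-hand side N → α B β: add FIRST(β) \ {ε}, and if β is empty or nullable also add FOLLOW(N). Iterate to a fixed point.

In S → B B d: B is followed by B d, add FIRST(B d) \ {ε} = { 'd', 'e', 'g' }
In S → B B d: B is followed by d, add FIRST(d) \ {ε} = { 'd' }
In S → e B e: B is followed by e, add FIRST(e) \ {ε} = { 'e' }

Taking the union: FOLLOW(B) = { 'd', 'e', 'g' }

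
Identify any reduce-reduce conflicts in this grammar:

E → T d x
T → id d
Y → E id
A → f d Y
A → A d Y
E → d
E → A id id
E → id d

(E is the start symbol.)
Yes — I7: [E → id d .] vs [T → id d .]

Augment with E' → E and build the canonical LR(0) collection (I0 = CLOSURE({[E' → . E]}), then GOTO on every symbol after a dot until no new states appear). It has 18 states:
  I0: { [A → . A d Y], [A → . f d Y], [E → . A id id], [E → . T d x], [E → . d], [E → . id d], [E' → . E], [T → . id d] }  — shift
  I1: { [A → A . d Y], [E → A . id id] }  — shift
  I2: { [E' → E .] }  — accept
  I3: { [E → T . d x] }  — shift
  I4: { [E → d .] }  — reduce
  I5: { [A → f . d Y] }  — shift
  I6: { [E → id . d], [T → id . d] }  — shift
  I7: { [E → id d .], [T → id d .] }  — 2 reduces
  I8: { [A → . A d Y], [A → . f d Y], [A → f d . Y], [E → . A id id], [E → . T d x], [E → . d], [E → . id d], [T → . id d], [Y → . E id] }  — shift
  I9: { [Y → E . id] }  — shift
  I10: { [A → f d Y .] }  — reduce
  I11: { [Y → E id .] }  — reduce
  I12: { [E → T d . x] }  — shift
  I13: { [E → T d x .] }  — reduce
  I14: { [A → . A d Y], [A → . f d Y], [A → A d . Y], [E → . A id id], [E → . T d x], [E → . d], [E → . id d], [T → . id d], [Y → . E id] }  — shift
  I15: { [E → A id . id] }  — shift
  I16: { [E → A id id .] }  — reduce
  I17: { [A → A d Y .] }  — reduce

I7 contains complete items [E → id d .], [T → id d .] — reduce-reduce conflict.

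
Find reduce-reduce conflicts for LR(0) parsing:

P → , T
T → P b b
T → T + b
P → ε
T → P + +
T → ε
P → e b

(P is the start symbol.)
Yes — I1: [P → .] vs [T → .]

Augment with P' → P and build the canonical LR(0) collection (I0 = CLOSURE({[P' → . P]}), then GOTO on every symbol after a dot until no new states appear). It has 13 states:
  I0: { [P → . , T], [P → . e b], [P → .], [P' → . P] }  — shift, reduce
  I1: { [P → , . T], [P → . , T], [P → . e b], [P → .], [T → . P + +], [T → . P b b], [T → . T + b], [T → .] }  — shift, 2 reduces
  I2: { [P' → P .] }  — accept
  I3: { [P → e . b] }  — shift
  I4: { [P → e b .] }  — reduce
  I5: { [T → P . + +], [T → P . b b] }  — shift
  I6: { [P → , T .], [T → T . + b] }  — shift, reduce
  I7: { [T → T + . b] }  — shift
  I8: { [T → T + b .] }  — reduce
  I9: { [T → P + . +] }  — shift
  I10: { [T → P b . b] }  — shift
  I11: { [T → P b b .] }  — reduce
  I12: { [T → P + + .] }  — reduce

I1 contains complete items [P → .], [T → .] — reduce-reduce conflict.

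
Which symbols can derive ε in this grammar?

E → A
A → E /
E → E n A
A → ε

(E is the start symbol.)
A non-terminal is nullable if it can derive ε (the empty string): either it has an ε-production, or it has a production whose right-hand side consists entirely of nullable non-terminals.

ε-productions: A → ε
So A is immediately nullable.
E → A: every symbol on the right is nullable, so E is nullable too.
Every non-terminal is now nullable.
Nullable = { 'A', 'E' }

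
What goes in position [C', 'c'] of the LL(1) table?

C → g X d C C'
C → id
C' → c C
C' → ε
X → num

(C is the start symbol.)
To find M[C', 'c'], we find productions for C' where 'c' is in the predict set (PREDICT(N → α) = (FIRST(α) \ {ε}) ∪ (FOLLOW(N) if α ⇒* ε)).

Relevant sets:
  FOLLOW(C') = { $, 'c' }

C' → c C: PREDICT = { 'c' }
  'c' is in predict set, so this production goes in M[C', 'c']
C' → ε: PREDICT = { $, 'c' }
  'c' is in predict set, so this production goes in M[C', 'c']

M[C', 'c'] = C' → c C, C' → ε  (a multiply-defined cell — the grammar is not LL(1))

Answer: C' → c C, C' → ε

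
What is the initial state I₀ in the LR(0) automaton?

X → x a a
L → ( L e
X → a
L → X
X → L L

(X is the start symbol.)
First, augment the grammar with X' → X
I₀ = CLOSURE({ [X' → . X] }):
  [X' → . X] has the dot before X: add [X → . x a a], [X → . a], [X → . L L]
  [X → . L L] has the dot before L: add [L → . ( L e], [L → . X]
No further items can be added.

I₀ = { [L → . ( L e], [L → . X], [X → . L L], [X → . a], [X → . x a a], [X' → . X] }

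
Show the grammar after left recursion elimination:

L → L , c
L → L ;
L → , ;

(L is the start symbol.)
L is directly left-recursive. The standard transformation for
  A → A α₁ | ... | A α_m | β₁ | ... | β_n
is
  A  → β₁ A' | ... | β_n A'
  A' → α₁ A' | ... | α_m A' | ε

L → , ; becomes L → , ; L'
L → L , c becomes L' → , c L'
L → L ; becomes L' → ; L'
Add L' → ε

Resulting grammar:
L → , ; L'
L' → , c L'
L' → ; L'
L' → ε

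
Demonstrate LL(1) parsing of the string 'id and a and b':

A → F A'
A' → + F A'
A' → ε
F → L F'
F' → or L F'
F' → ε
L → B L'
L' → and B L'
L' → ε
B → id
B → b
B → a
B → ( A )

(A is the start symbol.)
LL(1) parsing maintains a stack (initially the start symbol over $) and the input. At each step: if the stack top is a terminal, match it against the current input token; if it is a non-terminal N, replace it with the RHS of M[N, lookahead] (the unique production whose predict set contains the lookahead).

Stack is shown with the top on the left.

Stack             Input             Action
------------------------------------------
A $               id and a and b $  output A → F A'
F A' $            id and a and b $  output F → L F'
L F' A' $         id and a and b $  output L → B L'
B L' F' A' $      id and a and b $  output B → id
id L' F' A' $     id and a and b $  match 'id'
L' F' A' $        and a and b $     output L' → and B L'
and B L' F' A' $  and a and b $     match 'and'
B L' F' A' $      a and b $         output B → a
a L' F' A' $      a and b $         match 'a'
L' F' A' $        and b $           output L' → and B L'
and B L' F' A' $  and b $           match 'and'
B L' F' A' $      b $               output B → b
b L' F' A' $      b $               match 'b'
L' F' A' $        $                 output L' → ε
F' A' $           $                 output F' → ε
A' $              $                 output A' → ε
$                 $                 accept

The string is accepted.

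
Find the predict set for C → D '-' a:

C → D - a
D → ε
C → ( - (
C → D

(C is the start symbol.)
{ '-' }

PREDICT(C → D '-' a) = (FIRST(RHS) \ {ε}) ∪ (FOLLOW(C) if ε ∈ FIRST(RHS), i.e. RHS ⇒* ε)
FIRST(D) = { ε }
FIRST(D '-' a) = { '-' }
ε ∉ FIRST(D '-' a), so FOLLOW(C) is not added.
PREDICT(C → D '-' a) = { '-' }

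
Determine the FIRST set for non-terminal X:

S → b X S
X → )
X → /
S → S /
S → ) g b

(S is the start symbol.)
{ ')', '/' }

To compute FIRST(X), examine every production with X on the left-hand side, reading each right-hand side left to right until a non-nullable symbol is reached.

From X → ):
  - ')' is a terminal: add ')' and stop
From X → /:
  - '/' is a terminal: add '/' and stop

Collecting: FIRST(X) = { ')', '/' }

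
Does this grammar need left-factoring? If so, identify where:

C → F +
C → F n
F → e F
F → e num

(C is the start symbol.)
Yes, C has productions with common prefix 'F'; F has productions with common prefix 'e'

Left-factoring is needed when two productions for the same non-terminal
share a common prefix on the right-hand side.

Productions for C:
  C → F +
  C → F n
Productions for F:
  F → e F
  F → e num

Found common prefix 'F' in productions for C
Found common prefix 'e' in productions for F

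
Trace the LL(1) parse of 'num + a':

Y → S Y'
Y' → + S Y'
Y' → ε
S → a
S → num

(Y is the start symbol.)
Stack is shown with the top on the left.

Stack     Input      Action
---------------------------
Y $       num + a $  output Y → S Y'
S Y' $    num + a $  output S → num
num Y' $  num + a $  match 'num'
Y' $      + a $      output Y' → + S Y'
+ S Y' $  + a $      match '+'
S Y' $    a $        output S → a
a Y' $    a $        match 'a'
Y' $      $          output Y' → ε
$         $          accept

The string is accepted.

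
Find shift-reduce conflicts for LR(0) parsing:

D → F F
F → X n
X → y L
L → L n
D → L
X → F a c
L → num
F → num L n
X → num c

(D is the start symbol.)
Yes — I3: [D → L .] vs [L → L . n]; I5: [L → num .] vs [L → . num]; I7: [X → y L .] vs [L → L . n]; I14: [D → F F .] vs [X → F . a c]

Augment with D' → D and build the canonical LR(0) collection (I0 = CLOSURE({[D' → . D]}), then GOTO on every symbol after a dot until no new states appear). It has 18 states:
  I0: { [D → . F F], [D → . L], [D' → . D], [F → . X n], [F → . num L n], [L → . L n], [L → . num], [X → . F a c], [X → . num c], [X → . y L] }  — shift
  I1: { [D' → D .] }  — accept
  I2: { [D → F . F], [F → . X n], [F → . num L n], [X → . F a c], [X → . num c], [X → . y L], [X → F . a c] }  — shift
  I3: { [D → L .], [L → L . n] }  — shift, reduce
  I4: { [F → X . n] }  — shift
  I5: { [F → num . L n], [L → . L n], [L → . num], [L → num .], [X → num . c] }  — shift, reduce
  I6: { [L → . L n], [L → . num], [X → y . L] }  — shift
  I7: { [L → L . n], [X → y L .] }  — shift, reduce
  I8: { [L → num .] }  — reduce
  I9: { [L → L n .] }  — reduce
  I10: { [F → num L . n], [L → L . n] }  — shift
  I11: { [X → num c .] }  — reduce
  I12: { [F → num L n .], [L → L n .] }  — 2 reduces
  I13: { [F → X n .] }  — reduce
  I14: { [D → F F .], [X → F . a c] }  — shift, reduce
  I15: { [X → F a . c] }  — shift
  I16: { [F → num . L n], [L → . L n], [L → . num], [X → num . c] }  — shift
  I17: { [X → F a c .] }  — reduce

I3 contains reduce item [D → L .] and shift item [L → L . n] — shift-reduce conflict.
I5 contains reduce item [L → num .] and shift items [L → . num], [X → num . c] — shift-reduce conflict.
I7 contains reduce item [X → y L .] and shift item [L → L . n] — shift-reduce conflict.
I14 contains reduce item [D → F F .] and shift item [X → F . a c] — shift-reduce conflict.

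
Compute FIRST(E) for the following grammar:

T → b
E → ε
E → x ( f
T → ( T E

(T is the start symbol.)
To compute FIRST(E), examine every production with E on the left-hand side, reading each right-hand side left to right until a non-nullable symbol is reached.

From E → ε:
  - ε-production, so ε ∈ FIRST(E)
From E → x ( f:
  - x is a terminal: add 'x' and stop

Collecting: FIRST(E) = { 'x', ε }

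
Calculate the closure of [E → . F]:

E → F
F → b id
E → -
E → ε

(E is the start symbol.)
{ [E → . F], [F → . b id] }

Start with: [E → . F]
  [E → . F] has the dot before F: add [F → . b id]
No further items can be added.

CLOSURE = { [E → . F], [F → . b id] }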